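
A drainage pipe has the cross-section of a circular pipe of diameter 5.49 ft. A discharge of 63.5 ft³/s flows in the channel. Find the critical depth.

y_c = 2.18 ft

At critical depth, Q² T / (g A³) = 1, i.e. A³/T = Q²/g = 63.5²/32.2 = 125.2.
At y = 1.88 ft: A³/T = 70.65 — short.
At y = 2.4 ft: A³/T = 180.7 — over.
At y = 2.18 ft: A³/T = 125 — matches.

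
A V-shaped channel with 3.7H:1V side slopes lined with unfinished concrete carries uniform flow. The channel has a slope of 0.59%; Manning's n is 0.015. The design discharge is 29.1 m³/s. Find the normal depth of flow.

y_n = 1.41 m

Manning's equation rearranged: A R^(2/3) = nQ / (1·√S) = 0.015 × 29.1 / (√0.0059) = 5.683.
At y = 1.07 m: A R^(2/3) = 2.727 — short.
At y = 1.68 m: A R^(2/3) = 9.081 — over.
At y = 1.41 m: A R^(2/3) = 5.691 — matches.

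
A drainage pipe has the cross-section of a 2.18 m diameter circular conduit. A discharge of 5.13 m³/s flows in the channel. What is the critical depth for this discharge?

y_c = 1.06 m

At critical depth, Q² T / (g A³) = 1, i.e. A³/T = Q²/g = 5.13²/9.81 = 2.683.
Trying y = 1.35 m: A³/T = 6.758 — high.
Trying y = 0.93 m: A³/T = 1.624 — low.
Trying y = 1.06 m: A³/T = 2.68 — matches.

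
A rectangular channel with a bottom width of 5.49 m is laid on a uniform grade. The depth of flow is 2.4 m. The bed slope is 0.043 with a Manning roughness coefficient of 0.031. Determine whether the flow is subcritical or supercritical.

supercritical

Flow area A = b·y = 5.49 × 2.4 = 13.18 m². Wetted perimeter P = b + 2y = 5.49 + 2×2.4 = 10.29 m.
Hydraulic radius R = A/P = 13.18/10.29 = 1.28 m.
V = (1/n) R^(2/3) √S = (1/0.031) × 1.28^(2/3) × √0.043 = 7.888 m/s. Hydraulic depth D_h = A/T = 13.18/5.49 = 2.4 m.
Froude number Fr = V/√(g·D_h) = 7.888/√(9.81×2.4) = 1.63, which is greater than 1, so the flow is supercritical.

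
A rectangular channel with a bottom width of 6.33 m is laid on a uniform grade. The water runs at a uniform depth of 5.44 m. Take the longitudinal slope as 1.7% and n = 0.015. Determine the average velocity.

V = 13.8 m/s

Flow area A = b·y = 6.33 × 5.44 = 34.44 m². Wetted perimeter P = b + 2y = 6.33 + 2×5.44 = 17.21 m.
Hydraulic radius R = A/P = 34.44/17.21 = 2.001 m.
From Manning's equation, V = (1/n) R^(2/3) S^(1/2) = (1/0.015) × 2.001^(2/3) × 0.017^(1/2) = 13.8 m/s.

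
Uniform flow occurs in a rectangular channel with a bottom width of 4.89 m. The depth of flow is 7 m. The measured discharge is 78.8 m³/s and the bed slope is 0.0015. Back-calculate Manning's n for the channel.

Flow area A = b·y = 4.89 × 7 = 34.23 m². Wetted perimeter P = b + 2y = 4.89 + 2×7 = 18.89 m.
Hydraulic radius R = A/P = 34.23/18.89 = 1.812 m.
Rearranging Manning's equation: n = (1/Q) A R^(2/3) S^(1/2) = (1/78.8) × 34.23 × 1.812^(2/3) × √0.0015 = 0.025.

n = 0.025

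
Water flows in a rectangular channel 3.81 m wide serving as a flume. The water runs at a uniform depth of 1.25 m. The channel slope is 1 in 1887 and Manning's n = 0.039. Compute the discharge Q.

Q = 2.33 m³/s

Flow area A = b·y = 3.81 × 1.25 = 4.763 m². Wetted perimeter P = b + 2y = 3.81 + 2×1.25 = 6.31 m.
Hydraulic radius R = A/P = 4.763/6.31 = 0.7548 m.
Manning's equation: Q = (1/n) A R^(2/3) S^(1/2) = (1/0.039) × 4.763 × 0.7548^(2/3) × 0.0005299^(1/2) = 2.33 m³/s.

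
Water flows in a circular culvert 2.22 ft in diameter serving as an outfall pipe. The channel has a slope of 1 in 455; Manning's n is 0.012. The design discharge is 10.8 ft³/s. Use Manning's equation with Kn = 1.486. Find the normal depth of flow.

Manning's equation rearranged: A R^(2/3) = nQ / (1.486·√S) = 0.012 × 10.8 / (1.486 × √0.002198) = 1.86.
Trying y = 1.75 ft: A R^(2/3) = 2.518 — too large.
Trying y = 1.38 ft: A R^(2/3) = 1.853 — ≈ 1.86.

y_n = 1.38 ft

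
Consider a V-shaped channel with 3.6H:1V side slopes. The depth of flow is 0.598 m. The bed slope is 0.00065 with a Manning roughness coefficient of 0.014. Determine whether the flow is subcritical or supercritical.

subcritical

For a triangular section with side slope z = 3.6: A = zy² = 3.6×0.598² = 1.287 m²; P = 2y√(1+z²) = 2×0.598×3.736 = 4.469 m.
Hydraulic radius R = A/P = 1.287/4.469 = 0.2881 m.
V = (1/n) R^(2/3) √S = (1/0.014) × 0.2881^(2/3) × √0.00065 = 0.7944 m/s. Hydraulic depth D_h = A/T = 1.287/4.306 = 0.299 m.
Froude number Fr = V/√(g·D_h) = 0.7944/√(9.81×0.299) = 0.464, which is less than 1, so the flow is subcritical.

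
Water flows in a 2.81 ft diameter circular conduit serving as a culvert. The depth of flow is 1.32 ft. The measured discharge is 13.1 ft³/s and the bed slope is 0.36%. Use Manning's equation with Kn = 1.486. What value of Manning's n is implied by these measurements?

n = 0.015

For a circular section of diameter D = 2.81 ft at depth y = 1.32 ft, the central angle is θ = 2 arccos(1 − 2y/D) = 3.021 rad. Then A = (D²/8)(θ − sin θ) = 2.862 ft² and P = Dθ/2 = 4.244 ft.
Hydraulic radius R = A/P = 2.862/4.244 = 0.6744 ft.
Rearranging Manning's equation: n = (1.486/Q) A R^(2/3) S^(1/2) = (1.486/13.1) × 2.862 × 0.6744^(2/3) × √0.0036 = 0.015.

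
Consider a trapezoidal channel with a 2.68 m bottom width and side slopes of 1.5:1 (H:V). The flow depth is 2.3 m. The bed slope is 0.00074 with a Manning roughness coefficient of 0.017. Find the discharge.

Q = 26.7 m³/s

With bottom width b = 2.68 m and side slope z = 1.5: A = (b + zy)y = (2.68 + 1.5×2.3)×2.3 = 14.1 m²; P = b + 2y√(1+z²) = 2.68 + 2×2.3×1.803 = 10.97 m.
Hydraulic radius R = A/P = 14.1/10.97 = 1.285 m.
Manning's equation: Q = (1/n) A R^(2/3) S^(1/2) = (1/0.017) × 14.1 × 1.285^(2/3) × 0.00074^(1/2) = 26.7 m³/s.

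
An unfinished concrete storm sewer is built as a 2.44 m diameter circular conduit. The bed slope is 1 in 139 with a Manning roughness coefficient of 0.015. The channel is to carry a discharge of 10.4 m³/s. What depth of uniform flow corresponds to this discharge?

y_n = 1.29 m

Manning's equation rearranged: A R^(2/3) = nQ / (1·√S) = 0.015 × 10.4 / (√0.007194) = 1.839.
Try y = 1 m: A R^(2/3) = 1.185 — low.
Try y = 1.49 m: A R^(2/3) = 2.321 — high.
Try y = 1.29 m: A R^(2/3) = 1.846 — close enough.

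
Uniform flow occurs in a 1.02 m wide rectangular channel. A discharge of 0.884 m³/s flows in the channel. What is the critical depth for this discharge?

y_c = 0.425 m

For a rectangular channel, critical depth y_c = (q²/g)^(1/3) where q = Q/b = 0.884/1.02 = 0.8667 m²/s.
So y_c = (0.8667²/9.81)^(1/3) = 0.425 m.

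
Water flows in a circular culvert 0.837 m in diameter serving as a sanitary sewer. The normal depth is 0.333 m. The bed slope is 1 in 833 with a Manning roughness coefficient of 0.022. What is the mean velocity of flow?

For a circular section of diameter D = 0.837 m at depth y = 0.333 m, the central angle is θ = 2 arccos(1 − 2y/D) = 2.73 rad. Then A = (D²/8)(θ − sin θ) = 0.2041 m² and P = Dθ/2 = 1.143 m.
Hydraulic radius R = A/P = 0.2041/1.143 = 0.1786 m.
From Manning's equation, V = (1/n) R^(2/3) S^(1/2) = (1/0.022) × 0.1786^(2/3) × 0.0012^(1/2) = 0.499 m/s.

V = 0.499 m/s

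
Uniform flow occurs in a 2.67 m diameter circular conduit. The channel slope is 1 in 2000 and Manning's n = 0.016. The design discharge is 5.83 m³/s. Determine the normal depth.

y_n = 2.13 m

Manning's equation rearranged: A R^(2/3) = nQ / (1·√S) = 0.016 × 5.83 / (√0.0005) = 4.172.
Trying y = 1.52 m: A R^(2/3) = 2.647 — short.
Trying y = 2.48 m: A R^(2/3) = 4.597 — over.
Trying y = 2.13 m: A R^(2/3) = 4.168 — matches.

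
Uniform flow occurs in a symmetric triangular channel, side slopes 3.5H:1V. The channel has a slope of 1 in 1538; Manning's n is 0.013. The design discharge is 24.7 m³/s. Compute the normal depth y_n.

y_n = 1.94 m

Manning's equation rearranged: A R^(2/3) = nQ / (1·√S) = 0.013 × 24.7 / (√0.0006502) = 12.59.
Try y = 2.27 m: A R^(2/3) = 19.12 — too large.
Try y = 1.94 m: A R^(2/3) = 12.57 — ≈ 12.59.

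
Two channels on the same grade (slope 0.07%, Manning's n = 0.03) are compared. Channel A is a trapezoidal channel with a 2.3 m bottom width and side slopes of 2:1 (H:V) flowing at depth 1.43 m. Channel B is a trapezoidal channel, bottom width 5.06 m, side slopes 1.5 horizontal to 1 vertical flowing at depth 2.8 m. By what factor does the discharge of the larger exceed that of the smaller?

5.61

Channel A: With bottom width b = 2.3 m and side slope z = 2: A = (b + zy)y = (2.3 + 2×1.43)×1.43 = 7.379 m²; P = b + 2y√(1+z²) = 2.3 + 2×1.43×2.236 = 8.695 m. Hydraulic radius R = A/P = 7.379/8.695 = 0.8486 m. Q_A = (1/0.03)·7.379·0.8486^(2/3)·√0.0007 = 5.833 m³/s.
Channel B: With bottom width b = 5.06 m and side slope z = 1.5: A = (b + zy)y = (5.06 + 1.5×2.8)×2.8 = 25.93 m²; P = b + 2y√(1+z²) = 5.06 + 2×2.8×1.803 = 15.16 m. Hydraulic radius R = A/P = 25.93/15.16 = 1.711 m. Q_B = (1/0.03)·25.93·1.711^(2/3)·√0.0007 = 32.71 m³/s.
The larger discharge is 32.71 m³/s and the smaller is 5.833 m³/s; the ratio is 5.61.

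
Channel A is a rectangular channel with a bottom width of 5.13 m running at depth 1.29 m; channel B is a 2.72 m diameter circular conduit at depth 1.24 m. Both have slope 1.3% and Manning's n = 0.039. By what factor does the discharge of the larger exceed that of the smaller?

Channel A: Flow area A = b·y = 5.13 × 1.29 = 6.618 m². Wetted perimeter P = b + 2y = 5.13 + 2×1.29 = 7.71 m. Hydraulic radius R = A/P = 6.618/7.71 = 0.8583 m. Q_A = (1/0.039)·6.618·0.8583^(2/3)·√0.013 = 17.47 m³/s.
Channel B: For a circular section of diameter D = 2.72 m at depth y = 1.24 m, the central angle is θ = 2 arccos(1 − 2y/D) = 2.965 rad. Then A = (D²/8)(θ − sin θ) = 2.579 m² and P = Dθ/2 = 4.032 m. Hydraulic radius R = A/P = 2.579/4.032 = 0.6397 m. Q_B = (1/0.039)·2.579·0.6397^(2/3)·√0.013 = 5.598 m³/s.
The larger discharge is 17.47 m³/s and the smaller is 5.598 m³/s; the ratio is 3.12.

3.12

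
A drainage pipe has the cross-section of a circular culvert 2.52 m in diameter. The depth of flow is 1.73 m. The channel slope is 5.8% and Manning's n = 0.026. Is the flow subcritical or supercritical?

For a circular section of diameter D = 2.52 m at depth y = 1.73 m, the central angle is θ = 2 arccos(1 − 2y/D) = 3.906 rad. Then A = (D²/8)(θ − sin θ) = 3.65 m² and P = Dθ/2 = 4.922 m.
Hydraulic radius R = A/P = 3.65/4.922 = 0.7416 m.
V = (1/n) R^(2/3) √S = (1/0.026) × 0.7416^(2/3) × √0.058 = 7.589 m/s. Hydraulic depth D_h = A/T = 3.65/2.338 = 1.561 m.
Froude number Fr = V/√(g·D_h) = 7.589/√(9.81×1.561) = 1.94, which is greater than 1, so the flow is supercritical.

supercritical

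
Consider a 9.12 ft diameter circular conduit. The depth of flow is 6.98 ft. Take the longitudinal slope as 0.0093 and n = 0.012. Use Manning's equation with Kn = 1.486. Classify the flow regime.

For a circular section of diameter D = 9.12 ft at depth y = 6.98 ft, the central angle is θ = 2 arccos(1 − 2y/D) = 4.26 rad. Then A = (D²/8)(θ − sin θ) = 53.65 ft² and P = Dθ/2 = 19.43 ft.
Hydraulic radius R = A/P = 53.65/19.43 = 2.761 ft.
V = (1.486/n) R^(2/3) √S = (1.486/0.012) × 2.761^(2/3) × √0.0093 = 23.51 ft/s. Hydraulic depth D_h = A/T = 53.65/7.73 = 6.94 ft.
Froude number Fr = V/√(g·D_h) = 23.51/√(32.2×6.94) = 1.57, which is greater than 1, so the flow is supercritical.

supercritical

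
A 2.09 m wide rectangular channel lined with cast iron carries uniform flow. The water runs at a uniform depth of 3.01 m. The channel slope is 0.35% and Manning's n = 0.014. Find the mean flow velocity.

V = 3.57 m/s

Flow area A = b·y = 2.09 × 3.01 = 6.291 m². Wetted perimeter P = b + 2y = 2.09 + 2×3.01 = 8.11 m.
Hydraulic radius R = A/P = 6.291/8.11 = 0.7757 m.
From Manning's equation, V = (1/n) R^(2/3) S^(1/2) = (1/0.014) × 0.7757^(2/3) × 0.0035^(1/2) = 3.57 m/s.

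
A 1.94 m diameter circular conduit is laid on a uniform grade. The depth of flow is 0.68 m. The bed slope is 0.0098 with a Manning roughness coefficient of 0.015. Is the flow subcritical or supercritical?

supercritical

For a circular section of diameter D = 1.94 m at depth y = 0.68 m, the central angle is θ = 2 arccos(1 − 2y/D) = 2.534 rad. Then A = (D²/8)(θ − sin θ) = 0.9239 m² and P = Dθ/2 = 2.458 m.
Hydraulic radius R = A/P = 0.9239/2.458 = 0.3758 m.
V = (1/n) R^(2/3) √S = (1/0.015) × 0.3758^(2/3) × √0.0098 = 3.437 m/s. Hydraulic depth D_h = A/T = 0.9239/1.851 = 0.499 m.
Froude number Fr = V/√(g·D_h) = 3.437/√(9.81×0.499) = 1.55, which is greater than 1, so the flow is supercritical.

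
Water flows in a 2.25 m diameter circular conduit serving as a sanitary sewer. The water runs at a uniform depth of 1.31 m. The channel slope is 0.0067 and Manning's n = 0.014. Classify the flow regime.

supercritical

For a circular section of diameter D = 2.25 m at depth y = 1.31 m, the central angle is θ = 2 arccos(1 − 2y/D) = 3.472 rad. Then A = (D²/8)(θ − sin θ) = 2.402 m² and P = Dθ/2 = 3.906 m.
Hydraulic radius R = A/P = 2.402/3.906 = 0.6151 m.
V = (1/n) R^(2/3) √S = (1/0.014) × 0.6151^(2/3) × √0.0067 = 4.229 m/s. Hydraulic depth D_h = A/T = 2.402/2.219 = 1.082 m.
Froude number Fr = V/√(g·D_h) = 4.229/√(9.81×1.082) = 1.3, which is greater than 1, so the flow is supercritical.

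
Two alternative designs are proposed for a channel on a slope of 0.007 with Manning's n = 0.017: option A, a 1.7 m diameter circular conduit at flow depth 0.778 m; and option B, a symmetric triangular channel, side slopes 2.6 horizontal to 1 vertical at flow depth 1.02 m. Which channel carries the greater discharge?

channel B

Channel A: For a circular section of diameter D = 1.7 m at depth y = 0.778 m, the central angle is θ = 2 arccos(1 − 2y/D) = 2.972 rad. Then A = (D²/8)(θ − sin θ) = 1.013 m² and P = Dθ/2 = 2.526 m. Hydraulic radius R = A/P = 1.013/2.526 = 0.4009 m. Q_A = (1/0.017)·1.013·0.4009^(2/3)·√0.007 = 2.709 m³/s.
Channel B: For a triangular section with side slope z = 2.6: A = zy² = 2.6×1.02² = 2.705 m²; P = 2y√(1+z²) = 2×1.02×2.786 = 5.683 m. Hydraulic radius R = A/P = 2.705/5.683 = 0.476 m. Q_B = (1/0.017)·2.705·0.476^(2/3)·√0.007 = 8.116 m³/s.
Q_A = 2.709 m³/s vs Q_B = 8.116 m³/s, so channel B carries more.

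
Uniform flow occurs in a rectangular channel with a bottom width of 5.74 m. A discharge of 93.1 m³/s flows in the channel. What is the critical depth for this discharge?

For a rectangular channel, critical depth y_c = (q²/g)^(1/3) where q = Q/b = 93.1/5.74 = 16.22 m²/s.
So y_c = (16.22²/9.81)^(1/3) = 2.99 m.

y_c = 2.99 m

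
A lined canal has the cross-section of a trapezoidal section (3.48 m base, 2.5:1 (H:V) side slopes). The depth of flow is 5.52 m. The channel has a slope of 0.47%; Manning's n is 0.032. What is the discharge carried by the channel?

Q = 413 m³/s

With bottom width b = 3.48 m and side slope z = 2.5: A = (b + zy)y = (3.48 + 2.5×5.52)×5.52 = 95.39 m²; P = b + 2y√(1+z²) = 3.48 + 2×5.52×2.693 = 33.21 m.
Hydraulic radius R = A/P = 95.39/33.21 = 2.873 m.
Manning's equation: Q = (1/n) A R^(2/3) S^(1/2) = (1/0.032) × 95.39 × 2.873^(2/3) × 0.0047^(1/2) = 413 m³/s.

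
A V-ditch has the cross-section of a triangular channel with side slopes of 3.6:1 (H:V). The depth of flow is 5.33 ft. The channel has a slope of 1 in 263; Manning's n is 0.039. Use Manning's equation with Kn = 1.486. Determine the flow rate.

Q = 451 ft³/s

For a triangular section with side slope z = 3.6: A = zy² = 3.6×5.33² = 102.3 ft²; P = 2y√(1+z²) = 2×5.33×3.736 = 39.83 ft.
Hydraulic radius R = A/P = 102.3/39.83 = 2.568 ft.
Manning's equation: Q = (1.486/n) A R^(2/3) S^(1/2) = (1.486/0.039) × 102.3 × 2.568^(2/3) × 0.003802^(1/2) = 451 ft³/s.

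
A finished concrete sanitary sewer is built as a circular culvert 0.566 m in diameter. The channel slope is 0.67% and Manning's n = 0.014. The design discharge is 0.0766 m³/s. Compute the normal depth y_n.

Manning's equation rearranged: A R^(2/3) = nQ / (1·√S) = 0.014 × 0.0766 / (√0.0067) = 0.0131.
Trying y = 0.138 m: A R^(2/3) = 0.008905 — low.
Trying y = 0.168 m: A R^(2/3) = 0.01311 — ≈ 0.0131.

y_n = 0.168 m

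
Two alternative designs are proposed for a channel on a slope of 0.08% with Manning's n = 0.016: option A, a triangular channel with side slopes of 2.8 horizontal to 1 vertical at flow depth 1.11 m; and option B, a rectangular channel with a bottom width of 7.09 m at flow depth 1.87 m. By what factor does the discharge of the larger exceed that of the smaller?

Channel A: For a triangular section with side slope z = 2.8: A = zy² = 2.8×1.11² = 3.45 m²; P = 2y√(1+z²) = 2×1.11×2.973 = 6.601 m. Hydraulic radius R = A/P = 3.45/6.601 = 0.5227 m. Q_A = (1/0.016)·3.45·0.5227^(2/3)·√0.0008 = 3.957 m³/s.
Channel B: Flow area A = b·y = 7.09 × 1.87 = 13.26 m². Wetted perimeter P = b + 2y = 7.09 + 2×1.87 = 10.83 m. Hydraulic radius R = A/P = 13.26/10.83 = 1.224 m. Q_B = (1/0.016)·13.26·1.224^(2/3)·√0.0008 = 26.82 m³/s.
The larger discharge is 26.82 m³/s and the smaller is 3.957 m³/s; the ratio is 6.78.

6.78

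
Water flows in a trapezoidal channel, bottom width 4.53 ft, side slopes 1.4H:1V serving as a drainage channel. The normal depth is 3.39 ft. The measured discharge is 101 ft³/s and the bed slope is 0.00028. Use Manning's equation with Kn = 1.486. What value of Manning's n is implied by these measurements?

n = 0.012

With bottom width b = 4.53 ft and side slope z = 1.4: A = (b + zy)y = (4.53 + 1.4×3.39)×3.39 = 31.45 ft²; P = b + 2y√(1+z²) = 4.53 + 2×3.39×1.72 = 16.19 ft.
Hydraulic radius R = A/P = 31.45/16.19 = 1.942 ft.
Rearranging Manning's equation: n = (1.486/Q) A R^(2/3) S^(1/2) = (1.486/101) × 31.45 × 1.942^(2/3) × √0.00028 = 0.012.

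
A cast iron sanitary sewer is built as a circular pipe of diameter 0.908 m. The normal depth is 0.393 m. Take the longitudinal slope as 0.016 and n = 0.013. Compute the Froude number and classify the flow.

For a circular section of diameter D = 0.908 m at depth y = 0.393 m, the central angle is θ = 2 arccos(1 − 2y/D) = 2.872 rad. Then A = (D²/8)(θ − sin θ) = 0.2685 m² and P = Dθ/2 = 1.304 m.
Hydraulic radius R = A/P = 0.2685/1.304 = 0.206 m.
V = (1/n) R^(2/3) √S = (1/0.013) × 0.206^(2/3) × √0.016 = 3.393 m/s. Hydraulic depth D_h = A/T = 0.2685/0.8998 = 0.2985 m.
Froude number Fr = V/√(g·D_h) = 3.393/√(9.81×0.2985) = 1.98, which is greater than 1, so the flow is supercritical.

supercritical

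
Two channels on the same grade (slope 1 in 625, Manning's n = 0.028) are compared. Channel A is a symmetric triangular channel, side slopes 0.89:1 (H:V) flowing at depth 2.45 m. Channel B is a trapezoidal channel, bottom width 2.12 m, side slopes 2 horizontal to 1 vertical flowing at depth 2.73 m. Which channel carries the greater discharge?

channel B

Channel A: For a triangular section with side slope z = 0.89: A = zy² = 0.89×2.45² = 5.342 m²; P = 2y√(1+z²) = 2×2.45×1.339 = 6.56 m. Hydraulic radius R = A/P = 5.342/6.56 = 0.8144 m. Q_A = (1/0.028)·5.342·0.8144^(2/3)·√0.0016 = 6.656 m³/s.
Channel B: With bottom width b = 2.12 m and side slope z = 2: A = (b + zy)y = (2.12 + 2×2.73)×2.73 = 20.69 m²; P = b + 2y√(1+z²) = 2.12 + 2×2.73×2.236 = 14.33 m. Hydraulic radius R = A/P = 20.69/14.33 = 1.444 m. Q_B = (1/0.028)·20.69·1.444^(2/3)·√0.0016 = 37.77 m³/s.
Q_A = 6.656 m³/s vs Q_B = 37.77 m³/s, so channel B carries more.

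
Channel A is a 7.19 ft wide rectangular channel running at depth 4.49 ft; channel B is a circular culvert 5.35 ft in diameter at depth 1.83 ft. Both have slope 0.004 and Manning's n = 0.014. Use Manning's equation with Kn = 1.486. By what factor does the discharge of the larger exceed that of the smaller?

Channel A: Flow area A = b·y = 7.19 × 4.49 = 32.28 ft². Wetted perimeter P = b + 2y = 7.19 + 2×4.49 = 16.17 ft. Hydraulic radius R = A/P = 32.28/16.17 = 1.996 ft. Q_A = (1.486/0.014)·32.28·1.996^(2/3)·√0.004 = 343.6 ft³/s.
Channel B: For a circular section of diameter D = 5.35 ft at depth y = 1.83 ft, the central angle is θ = 2 arccos(1 − 2y/D) = 2.499 rad. Then A = (D²/8)(θ − sin θ) = 6.796 ft² and P = Dθ/2 = 6.684 ft. Hydraulic radius R = A/P = 6.796/6.684 = 1.017 ft. Q_B = (1.486/0.014)·6.796·1.017^(2/3)·√0.004 = 46.12 ft³/s.
The larger discharge is 343.6 ft³/s and the smaller is 46.12 ft³/s; the ratio is 7.45.

7.45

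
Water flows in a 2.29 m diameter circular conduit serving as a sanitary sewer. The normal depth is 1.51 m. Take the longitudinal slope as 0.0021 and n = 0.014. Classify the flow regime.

subcritical

For a circular section of diameter D = 2.29 m at depth y = 1.51 m, the central angle is θ = 2 arccos(1 − 2y/D) = 3.79 rad. Then A = (D²/8)(θ − sin θ) = 2.881 m² and P = Dθ/2 = 4.34 m.
Hydraulic radius R = A/P = 2.881/4.34 = 0.6638 m.
V = (1/n) R^(2/3) √S = (1/0.014) × 0.6638^(2/3) × √0.0021 = 2.491 m/s. Hydraulic depth D_h = A/T = 2.881/2.171 = 1.327 m.
Froude number Fr = V/√(g·D_h) = 2.491/√(9.81×1.327) = 0.69, which is less than 1, so the flow is subcritical.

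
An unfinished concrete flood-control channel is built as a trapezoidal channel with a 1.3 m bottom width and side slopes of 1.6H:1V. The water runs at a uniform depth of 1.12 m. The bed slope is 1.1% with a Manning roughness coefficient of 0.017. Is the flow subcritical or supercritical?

supercritical

With bottom width b = 1.3 m and side slope z = 1.6: A = (b + zy)y = (1.3 + 1.6×1.12)×1.12 = 3.463 m²; P = b + 2y√(1+z²) = 1.3 + 2×1.12×1.887 = 5.526 m.
Hydraulic radius R = A/P = 3.463/5.526 = 0.6266 m.
V = (1/n) R^(2/3) √S = (1/0.017) × 0.6266^(2/3) × √0.011 = 4.518 m/s. Hydraulic depth D_h = A/T = 3.463/4.884 = 0.7091 m.
Froude number Fr = V/√(g·D_h) = 4.518/√(9.81×0.7091) = 1.71, which is greater than 1, so the flow is supercritical.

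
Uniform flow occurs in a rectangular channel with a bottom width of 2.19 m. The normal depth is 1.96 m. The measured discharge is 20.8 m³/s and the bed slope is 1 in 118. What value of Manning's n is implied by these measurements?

Flow area A = b·y = 2.19 × 1.96 = 4.292 m². Wetted perimeter P = b + 2y = 2.19 + 2×1.96 = 6.11 m.
Hydraulic radius R = A/P = 4.292/6.11 = 0.7025 m.
Rearranging Manning's equation: n = (1/Q) A R^(2/3) S^(1/2) = (1/20.8) × 4.292 × 0.7025^(2/3) × √0.008475 = 0.015.

n = 0.015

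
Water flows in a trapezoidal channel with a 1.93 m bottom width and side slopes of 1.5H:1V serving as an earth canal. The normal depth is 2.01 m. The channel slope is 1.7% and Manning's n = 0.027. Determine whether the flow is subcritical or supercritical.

supercritical

With bottom width b = 1.93 m and side slope z = 1.5: A = (b + zy)y = (1.93 + 1.5×2.01)×2.01 = 9.939 m²; P = b + 2y√(1+z²) = 1.93 + 2×2.01×1.803 = 9.177 m.
Hydraulic radius R = A/P = 9.939/9.177 = 1.083 m.
V = (1/n) R^(2/3) √S = (1/0.027) × 1.083^(2/3) × √0.017 = 5.093 m/s. Hydraulic depth D_h = A/T = 9.939/7.96 = 1.249 m.
Froude number Fr = V/√(g·D_h) = 5.093/√(9.81×1.249) = 1.46, which is greater than 1, so the flow is supercritical.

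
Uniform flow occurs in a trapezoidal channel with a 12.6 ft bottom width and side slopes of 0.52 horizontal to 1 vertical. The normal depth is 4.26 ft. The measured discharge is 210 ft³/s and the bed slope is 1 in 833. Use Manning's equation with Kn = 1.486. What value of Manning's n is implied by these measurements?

n = 0.0311

With bottom width b = 12.6 ft and side slope z = 0.52: A = (b + zy)y = (12.6 + 0.52×4.26)×4.26 = 63.11 ft²; P = b + 2y√(1+z²) = 12.6 + 2×4.26×1.127 = 22.2 ft.
Hydraulic radius R = A/P = 63.11/22.2 = 2.843 ft.
Rearranging Manning's equation: n = (1.486/Q) A R^(2/3) S^(1/2) = (1.486/210) × 63.11 × 2.843^(2/3) × √0.0012 = 0.0311.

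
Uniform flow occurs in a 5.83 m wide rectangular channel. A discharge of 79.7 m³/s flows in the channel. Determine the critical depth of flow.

y_c = 2.67 m

For a rectangular channel, critical depth y_c = (q²/g)^(1/3) where q = Q/b = 79.7/5.83 = 13.67 m²/s.
So y_c = (13.67²/9.81)^(1/3) = 2.67 m.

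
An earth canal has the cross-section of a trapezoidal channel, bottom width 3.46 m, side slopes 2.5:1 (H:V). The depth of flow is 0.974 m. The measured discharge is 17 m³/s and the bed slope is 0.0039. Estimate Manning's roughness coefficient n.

n = 0.016

With bottom width b = 3.46 m and side slope z = 2.5: A = (b + zy)y = (3.46 + 2.5×0.974)×0.974 = 5.742 m²; P = b + 2y√(1+z²) = 3.46 + 2×0.974×2.693 = 8.705 m.
Hydraulic radius R = A/P = 5.742/8.705 = 0.6596 m.
Rearranging Manning's equation: n = (1/Q) A R^(2/3) S^(1/2) = (1/17) × 5.742 × 0.6596^(2/3) × √0.0039 = 0.016.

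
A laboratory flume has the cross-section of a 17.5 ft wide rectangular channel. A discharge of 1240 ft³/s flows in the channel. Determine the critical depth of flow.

For a rectangular channel, critical depth y_c = (q²/g)^(1/3) where q = Q/b = 1240/17.5 = 70.86 ft²/s.
So y_c = (70.86²/32.2)^(1/3) = 5.38 ft.

y_c = 5.38 ft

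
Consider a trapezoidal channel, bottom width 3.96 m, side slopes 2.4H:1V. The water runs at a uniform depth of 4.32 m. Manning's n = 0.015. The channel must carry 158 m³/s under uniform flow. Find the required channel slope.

With bottom width b = 3.96 m and side slope z = 2.4: A = (b + zy)y = (3.96 + 2.4×4.32)×4.32 = 61.9 m²; P = b + 2y√(1+z²) = 3.96 + 2×4.32×2.6 = 26.42 m.
Hydraulic radius R = A/P = 61.9/26.42 = 2.342 m.
From Manning's equation, S = [nQ / (1 A R^(2/3))]² = [0.015 × 158 / (1 × 61.9 × 2.342^(2/3))]² = 0.000471.

S = 0.000471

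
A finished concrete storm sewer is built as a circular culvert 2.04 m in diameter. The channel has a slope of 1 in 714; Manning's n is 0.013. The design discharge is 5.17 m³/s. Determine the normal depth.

Manning's equation rearranged: A R^(2/3) = nQ / (1·√S) = 0.013 × 5.17 / (√0.001401) = 1.796.
At y = 1.13 m: A R^(2/3) = 1.236 — too small.
At y = 1.85 m: A R^(2/3) = 2.23 — too large.
At y = 1.46 m: A R^(2/3) = 1.797 — close enough.

y_n = 1.46 m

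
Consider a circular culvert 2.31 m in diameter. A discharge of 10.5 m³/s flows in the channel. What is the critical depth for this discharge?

y_c = 1.51 m

At critical depth, Q² T / (g A³) = 1, i.e. A³/T = Q²/g = 10.5²/9.81 = 11.24.
Trying y = 1.2 m: A³/T = 4.609 — too small.
Trying y = 1.74 m: A³/T = 19.5 — too large.
Trying y = 1.51 m: A³/T = 11.12 — matches.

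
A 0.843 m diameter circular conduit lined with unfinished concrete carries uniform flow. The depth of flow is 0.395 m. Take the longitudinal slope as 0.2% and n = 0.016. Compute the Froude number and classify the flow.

subcritical

For a circular section of diameter D = 0.843 m at depth y = 0.395 m, the central angle is θ = 2 arccos(1 − 2y/D) = 3.016 rad. Then A = (D²/8)(θ − sin θ) = 0.2567 m² and P = Dθ/2 = 1.271 m.
Hydraulic radius R = A/P = 0.2567/1.271 = 0.202 m.
V = (1/n) R^(2/3) √S = (1/0.016) × 0.202^(2/3) × √0.002 = 0.9622 m/s. Hydraulic depth D_h = A/T = 0.2567/0.8413 = 0.3052 m.
Froude number Fr = V/√(g·D_h) = 0.9622/√(9.81×0.3052) = 0.556, which is less than 1, so the flow is subcritical.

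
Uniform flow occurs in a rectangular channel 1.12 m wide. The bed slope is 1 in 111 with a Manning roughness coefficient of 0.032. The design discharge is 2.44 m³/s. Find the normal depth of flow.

y_n = 1.36 m

Manning's equation rearranged: A R^(2/3) = nQ / (1·√S) = 0.032 × 2.44 / (√0.009009) = 0.8226.
Try y = 1.14 m: A R^(2/3) = 0.6646 — too small.
Try y = 1.55 m: A R^(2/3) = 0.9602 — too large.
Try y = 1.36 m: A R^(2/3) = 0.8223 — ≈ 0.8226.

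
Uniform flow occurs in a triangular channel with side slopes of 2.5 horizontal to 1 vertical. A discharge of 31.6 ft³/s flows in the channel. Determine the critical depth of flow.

At critical depth, Q² T / (g A³) = 1, i.e. A³/T = Q²/g = 31.6²/32.2 = 31.01.
Try y = 2.01 ft: A³/T = 102.5 — too large.
Try y = 1.42 ft: A³/T = 18.04 — too small.
Try y = 1.58 ft: A³/T = 30.77 — close enough.

y_c = 1.58 ft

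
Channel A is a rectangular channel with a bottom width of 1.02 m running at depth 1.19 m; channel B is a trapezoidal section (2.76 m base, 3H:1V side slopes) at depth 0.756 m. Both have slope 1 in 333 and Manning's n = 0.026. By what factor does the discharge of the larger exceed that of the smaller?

3.94

Channel A: Flow area A = b·y = 1.02 × 1.19 = 1.214 m². Wetted perimeter P = b + 2y = 1.02 + 2×1.19 = 3.4 m. Hydraulic radius R = A/P = 1.214/3.4 = 0.357 m. Q_A = (1/0.026)·1.214·0.357^(2/3)·√0.003003 = 1.287 m³/s.
Channel B: With bottom width b = 2.76 m and side slope z = 3: A = (b + zy)y = (2.76 + 3×0.756)×0.756 = 3.801 m²; P = b + 2y√(1+z²) = 2.76 + 2×0.756×3.162 = 7.541 m. Hydraulic radius R = A/P = 3.801/7.541 = 0.504 m. Q_B = (1/0.026)·3.801·0.504^(2/3)·√0.003003 = 5.074 m³/s.
The larger discharge is 5.074 m³/s and the smaller is 1.287 m³/s; the ratio is 3.94.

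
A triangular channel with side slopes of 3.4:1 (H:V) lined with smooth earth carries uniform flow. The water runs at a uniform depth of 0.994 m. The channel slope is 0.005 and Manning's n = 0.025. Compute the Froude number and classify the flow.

subcritical

For a triangular section with side slope z = 3.4: A = zy² = 3.4×0.994² = 3.359 m²; P = 2y√(1+z²) = 2×0.994×3.544 = 7.045 m.
Hydraulic radius R = A/P = 3.359/7.045 = 0.4768 m.
V = (1/n) R^(2/3) √S = (1/0.025) × 0.4768^(2/3) × √0.005 = 1.726 m/s. Hydraulic depth D_h = A/T = 3.359/6.759 = 0.497 m.
Froude number Fr = V/√(g·D_h) = 1.726/√(9.81×0.497) = 0.782, which is less than 1, so the flow is subcritical.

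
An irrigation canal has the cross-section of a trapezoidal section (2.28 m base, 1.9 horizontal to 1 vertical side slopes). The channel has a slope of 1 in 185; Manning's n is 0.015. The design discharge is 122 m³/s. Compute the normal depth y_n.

Manning's equation rearranged: A R^(2/3) = nQ / (1·√S) = 0.015 × 122 / (√0.005405) = 24.89.
Try y = 2.94 m: A R^(2/3) = 30.99 — high.
Try y = 2.33 m: A R^(2/3) = 18.35 — low.
Try y = 2.67 m: A R^(2/3) = 24.9 — close enough.

y_n = 2.67 m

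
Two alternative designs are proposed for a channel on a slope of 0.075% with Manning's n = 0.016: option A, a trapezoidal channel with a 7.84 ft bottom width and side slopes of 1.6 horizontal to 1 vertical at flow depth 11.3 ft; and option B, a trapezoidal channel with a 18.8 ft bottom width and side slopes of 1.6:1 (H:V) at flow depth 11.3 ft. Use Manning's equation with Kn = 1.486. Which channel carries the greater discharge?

Channel A: With bottom width b = 7.84 ft and side slope z = 1.6: A = (b + zy)y = (7.84 + 1.6×11.3)×11.3 = 292.9 ft²; P = b + 2y√(1+z²) = 7.84 + 2×11.3×1.887 = 50.48 ft. Hydraulic radius R = A/P = 292.9/50.48 = 5.802 ft. Q_A = (1.486/0.016)·292.9·5.802^(2/3)·√0.00075 = 2405 ft³/s.
Channel B: With bottom width b = 18.8 ft and side slope z = 1.6: A = (b + zy)y = (18.8 + 1.6×11.3)×11.3 = 416.7 ft²; P = b + 2y√(1+z²) = 18.8 + 2×11.3×1.887 = 61.44 ft. Hydraulic radius R = A/P = 416.7/61.44 = 6.783 ft. Q_B = (1.486/0.016)·416.7·6.783^(2/3)·√0.00075 = 3798 ft³/s.
Q_A = 2405 ft³/s vs Q_B = 3798 ft³/s, so channel B carries more.

channel B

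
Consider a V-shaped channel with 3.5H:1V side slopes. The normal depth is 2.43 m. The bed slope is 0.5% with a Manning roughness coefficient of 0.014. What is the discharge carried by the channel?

For a triangular section with side slope z = 3.5: A = zy² = 3.5×2.43² = 20.67 m²; P = 2y√(1+z²) = 2×2.43×3.64 = 17.69 m.
Hydraulic radius R = A/P = 20.67/17.69 = 1.168 m.
Manning's equation: Q = (1/n) A R^(2/3) S^(1/2) = (1/0.014) × 20.67 × 1.168^(2/3) × 0.005^(1/2) = 116 m³/s.

Q = 116 m³/s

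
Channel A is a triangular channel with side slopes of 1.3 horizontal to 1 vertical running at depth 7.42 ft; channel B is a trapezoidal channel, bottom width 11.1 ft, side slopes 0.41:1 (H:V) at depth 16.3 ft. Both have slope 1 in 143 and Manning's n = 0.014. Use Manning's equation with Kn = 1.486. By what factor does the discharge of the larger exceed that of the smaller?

6.7

Channel A: For a triangular section with side slope z = 1.3: A = zy² = 1.3×7.42² = 71.57 ft²; P = 2y√(1+z²) = 2×7.42×1.64 = 24.34 ft. Hydraulic radius R = A/P = 71.57/24.34 = 2.941 ft. Q_A = (1.486/0.014)·71.57·2.941^(2/3)·√0.006993 = 1304 ft³/s.
Channel B: With bottom width b = 11.1 ft and side slope z = 0.41: A = (b + zy)y = (11.1 + 0.41×16.3)×16.3 = 289.9 ft²; P = b + 2y√(1+z²) = 11.1 + 2×16.3×1.081 = 46.33 ft. Hydraulic radius R = A/P = 289.9/46.33 = 6.256 ft. Q_B = (1.486/0.014)·289.9·6.256^(2/3)·√0.006993 = 8735 ft³/s.
The larger discharge is 8735 ft³/s and the smaller is 1304 ft³/s; the ratio is 6.7.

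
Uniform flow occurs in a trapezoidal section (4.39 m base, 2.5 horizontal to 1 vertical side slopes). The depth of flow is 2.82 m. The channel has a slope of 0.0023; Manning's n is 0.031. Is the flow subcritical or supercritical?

subcritical

With bottom width b = 4.39 m and side slope z = 2.5: A = (b + zy)y = (4.39 + 2.5×2.82)×2.82 = 32.26 m²; P = b + 2y√(1+z²) = 4.39 + 2×2.82×2.693 = 19.58 m.
Hydraulic radius R = A/P = 32.26/19.58 = 1.648 m.
V = (1/n) R^(2/3) √S = (1/0.031) × 1.648^(2/3) × √0.0023 = 2.158 m/s. Hydraulic depth D_h = A/T = 32.26/18.49 = 1.745 m.
Froude number Fr = V/√(g·D_h) = 2.158/√(9.81×1.745) = 0.522, which is less than 1, so the flow is subcritical.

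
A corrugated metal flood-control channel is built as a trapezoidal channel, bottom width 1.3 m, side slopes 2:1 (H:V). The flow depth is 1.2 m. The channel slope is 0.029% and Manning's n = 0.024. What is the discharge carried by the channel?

With bottom width b = 1.3 m and side slope z = 2: A = (b + zy)y = (1.3 + 2×1.2)×1.2 = 4.44 m²; P = b + 2y√(1+z²) = 1.3 + 2×1.2×2.236 = 6.667 m.
Hydraulic radius R = A/P = 4.44/6.667 = 0.666 m.
Manning's equation: Q = (1/n) A R^(2/3) S^(1/2) = (1/0.024) × 4.44 × 0.666^(2/3) × 0.00029^(1/2) = 2.4 m³/s.

Q = 2.4 m³/s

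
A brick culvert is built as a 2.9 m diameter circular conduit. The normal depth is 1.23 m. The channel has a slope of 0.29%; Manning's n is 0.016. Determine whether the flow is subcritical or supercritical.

For a circular section of diameter D = 2.9 m at depth y = 1.23 m, the central angle is θ = 2 arccos(1 − 2y/D) = 2.837 rad. Then A = (D²/8)(θ − sin θ) = 2.667 m² and P = Dθ/2 = 4.114 m.
Hydraulic radius R = A/P = 2.667/4.114 = 0.6484 m.
V = (1/n) R^(2/3) √S = (1/0.016) × 0.6484^(2/3) × √0.0029 = 2.521 m/s. Hydraulic depth D_h = A/T = 2.667/2.866 = 0.9304 m.
Froude number Fr = V/√(g·D_h) = 2.521/√(9.81×0.9304) = 0.835, which is less than 1, so the flow is subcritical.

subcritical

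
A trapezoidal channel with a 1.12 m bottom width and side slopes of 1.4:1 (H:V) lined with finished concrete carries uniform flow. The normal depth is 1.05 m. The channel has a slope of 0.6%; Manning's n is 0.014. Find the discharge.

With bottom width b = 1.12 m and side slope z = 1.4: A = (b + zy)y = (1.12 + 1.4×1.05)×1.05 = 2.72 m²; P = b + 2y√(1+z²) = 1.12 + 2×1.05×1.72 = 4.733 m.
Hydraulic radius R = A/P = 2.72/4.733 = 0.5746 m.
Manning's equation: Q = (1/n) A R^(2/3) S^(1/2) = (1/0.014) × 2.72 × 0.5746^(2/3) × 0.006^(1/2) = 10.4 m³/s.

Q = 10.4 m³/s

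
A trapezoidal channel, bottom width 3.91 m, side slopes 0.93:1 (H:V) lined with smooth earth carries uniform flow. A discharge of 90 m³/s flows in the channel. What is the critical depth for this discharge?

At critical depth, Q² T / (g A³) = 1, i.e. A³/T = Q²/g = 90²/9.81 = 825.7.
Try y = 2.37 m: A³/T = 365.8 — too small.
Try y = 3.64 m: A³/T = 1753 — too large.
Try y = 2.97 m: A³/T = 824.8 — close enough.

y_c = 2.97 m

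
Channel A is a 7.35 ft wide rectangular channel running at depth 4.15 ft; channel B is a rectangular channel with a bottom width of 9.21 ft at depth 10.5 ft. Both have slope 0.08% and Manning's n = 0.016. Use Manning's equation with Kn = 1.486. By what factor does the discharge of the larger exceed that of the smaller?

Channel A: Flow area A = b·y = 7.35 × 4.15 = 30.5 ft². Wetted perimeter P = b + 2y = 7.35 + 2×4.15 = 15.65 ft. Hydraulic radius R = A/P = 30.5/15.65 = 1.949 ft. Q_A = (1.486/0.016)·30.5·1.949^(2/3)·√0.0008 = 125 ft³/s.
Channel B: Flow area A = b·y = 9.21 × 10.5 = 96.71 ft². Wetted perimeter P = b + 2y = 9.21 + 2×10.5 = 30.21 ft. Hydraulic radius R = A/P = 96.71/30.21 = 3.201 ft. Q_B = (1.486/0.016)·96.71·3.201^(2/3)·√0.0008 = 551.8 ft³/s.
The larger discharge is 551.8 ft³/s and the smaller is 125 ft³/s; the ratio is 4.41.

4.41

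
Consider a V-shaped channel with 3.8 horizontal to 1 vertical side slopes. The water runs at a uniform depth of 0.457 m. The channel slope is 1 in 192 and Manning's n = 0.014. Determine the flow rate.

For a triangular section with side slope z = 3.8: A = zy² = 3.8×0.457² = 0.7936 m²; P = 2y√(1+z²) = 2×0.457×3.929 = 3.591 m.
Hydraulic radius R = A/P = 0.7936/3.591 = 0.221 m.
Manning's equation: Q = (1/n) A R^(2/3) S^(1/2) = (1/0.014) × 0.7936 × 0.221^(2/3) × 0.005208^(1/2) = 1.5 m³/s.

Q = 1.5 m³/s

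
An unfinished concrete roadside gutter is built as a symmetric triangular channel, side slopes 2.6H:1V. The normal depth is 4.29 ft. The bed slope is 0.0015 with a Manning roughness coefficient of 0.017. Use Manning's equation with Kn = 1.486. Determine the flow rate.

For a triangular section with side slope z = 2.6: A = zy² = 2.6×4.29² = 47.85 ft²; P = 2y√(1+z²) = 2×4.29×2.786 = 23.9 ft.
Hydraulic radius R = A/P = 47.85/23.9 = 2.002 ft.
Manning's equation: Q = (1.486/n) A R^(2/3) S^(1/2) = (1.486/0.017) × 47.85 × 2.002^(2/3) × 0.0015^(1/2) = 257 ft³/s.

Q = 257 ft³/s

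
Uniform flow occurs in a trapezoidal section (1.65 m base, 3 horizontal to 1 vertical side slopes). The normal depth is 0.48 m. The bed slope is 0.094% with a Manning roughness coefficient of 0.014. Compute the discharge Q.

With bottom width b = 1.65 m and side slope z = 3: A = (b + zy)y = (1.65 + 3×0.48)×0.48 = 1.483 m²; P = b + 2y√(1+z²) = 1.65 + 2×0.48×3.162 = 4.686 m.
Hydraulic radius R = A/P = 1.483/4.686 = 0.3165 m.
Manning's equation: Q = (1/n) A R^(2/3) S^(1/2) = (1/0.014) × 1.483 × 0.3165^(2/3) × 0.00094^(1/2) = 1.51 m³/s.

Q = 1.51 m³/s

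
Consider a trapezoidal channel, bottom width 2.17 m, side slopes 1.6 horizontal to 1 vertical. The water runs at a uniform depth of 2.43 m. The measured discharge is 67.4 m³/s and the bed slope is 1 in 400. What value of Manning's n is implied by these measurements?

With bottom width b = 2.17 m and side slope z = 1.6: A = (b + zy)y = (2.17 + 1.6×2.43)×2.43 = 14.72 m²; P = b + 2y√(1+z²) = 2.17 + 2×2.43×1.887 = 11.34 m.
Hydraulic radius R = A/P = 14.72/11.34 = 1.298 m.
Rearranging Manning's equation: n = (1/Q) A R^(2/3) S^(1/2) = (1/67.4) × 14.72 × 1.298^(2/3) × √0.0025 = 0.013.

n = 0.013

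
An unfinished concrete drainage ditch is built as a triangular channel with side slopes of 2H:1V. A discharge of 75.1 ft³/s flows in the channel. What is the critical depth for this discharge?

y_c = 2.45 ft

At critical depth, Q² T / (g A³) = 1, i.e. A³/T = Q²/g = 75.1²/32.2 = 175.2.
Trying y = 1.82 ft: A³/T = 39.94 — low.
Trying y = 2.45 ft: A³/T = 176.5 — matches.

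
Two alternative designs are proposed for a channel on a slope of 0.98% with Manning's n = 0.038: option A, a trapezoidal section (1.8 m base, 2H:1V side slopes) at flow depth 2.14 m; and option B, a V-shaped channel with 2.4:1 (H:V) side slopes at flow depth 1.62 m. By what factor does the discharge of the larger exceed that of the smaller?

2.74

Channel A: With bottom width b = 1.8 m and side slope z = 2: A = (b + zy)y = (1.8 + 2×2.14)×2.14 = 13.01 m²; P = b + 2y√(1+z²) = 1.8 + 2×2.14×2.236 = 11.37 m. Hydraulic radius R = A/P = 13.01/11.37 = 1.144 m. Q_A = (1/0.038)·13.01·1.144^(2/3)·√0.0098 = 37.08 m³/s.
Channel B: For a triangular section with side slope z = 2.4: A = zy² = 2.4×1.62² = 6.299 m²; P = 2y√(1+z²) = 2×1.62×2.6 = 8.424 m. Hydraulic radius R = A/P = 6.299/8.424 = 0.7477 m. Q_B = (1/0.038)·6.299·0.7477^(2/3)·√0.0098 = 13.52 m³/s.
The larger discharge is 37.08 m³/s and the smaller is 13.52 m³/s; the ratio is 2.74.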